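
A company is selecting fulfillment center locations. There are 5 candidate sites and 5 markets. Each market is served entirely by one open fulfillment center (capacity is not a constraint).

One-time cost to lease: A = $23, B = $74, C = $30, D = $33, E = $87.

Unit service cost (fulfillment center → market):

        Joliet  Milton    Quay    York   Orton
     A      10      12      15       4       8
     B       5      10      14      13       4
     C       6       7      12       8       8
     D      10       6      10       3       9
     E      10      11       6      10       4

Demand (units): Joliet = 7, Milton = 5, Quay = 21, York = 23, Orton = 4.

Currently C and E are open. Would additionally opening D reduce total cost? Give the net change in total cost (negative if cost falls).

Yes — net change −87 (cost falls by 87).

Current service cost with {C, E}: 403.
Adding D: each market re-picks its cheapest; new service cost 283, saving 120.
Extra fixed cost: 33. Net change = 33 − 120 = -87.
(Totals: 520 → 433.)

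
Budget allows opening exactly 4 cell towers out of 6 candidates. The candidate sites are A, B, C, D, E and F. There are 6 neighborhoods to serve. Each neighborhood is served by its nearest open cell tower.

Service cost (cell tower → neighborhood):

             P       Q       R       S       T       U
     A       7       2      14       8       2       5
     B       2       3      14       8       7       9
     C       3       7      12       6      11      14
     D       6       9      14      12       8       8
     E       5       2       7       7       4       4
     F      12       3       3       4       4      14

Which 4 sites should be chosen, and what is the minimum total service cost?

Choose A, B, E and F; total service cost 17.

With exactly 4 open, each neighborhood uses its cheapest among the chosen.
{A, B, E, F}: P→B 2, Q→A 2, R→F 3, S→F 4, T→A 2, U→E 4. Service cost 17.
{A, B, C, F}: service cost 18
{A, B, D, F}: service cost 18
Among all 15 size-4 choices, {A, B, E, F} is lowest.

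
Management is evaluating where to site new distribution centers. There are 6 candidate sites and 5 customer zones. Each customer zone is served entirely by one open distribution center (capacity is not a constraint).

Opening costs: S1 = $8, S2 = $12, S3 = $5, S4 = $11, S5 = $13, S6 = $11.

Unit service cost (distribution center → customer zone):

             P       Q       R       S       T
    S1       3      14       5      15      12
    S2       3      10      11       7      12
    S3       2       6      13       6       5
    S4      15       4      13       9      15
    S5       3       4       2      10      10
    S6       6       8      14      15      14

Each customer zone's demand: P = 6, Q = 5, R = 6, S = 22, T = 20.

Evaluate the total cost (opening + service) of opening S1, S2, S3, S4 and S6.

Each customer zone is assigned to its cheapest site among the open ones.
{S1, S2, S3, S4, S6}: P→S3 2·6=12, Q→S4 4·5=20, R→S1 5·6=30, S→S3 6·22=132, T→S3 5·20=100. Service 294; fixed 47; total 341.

Total cost: 341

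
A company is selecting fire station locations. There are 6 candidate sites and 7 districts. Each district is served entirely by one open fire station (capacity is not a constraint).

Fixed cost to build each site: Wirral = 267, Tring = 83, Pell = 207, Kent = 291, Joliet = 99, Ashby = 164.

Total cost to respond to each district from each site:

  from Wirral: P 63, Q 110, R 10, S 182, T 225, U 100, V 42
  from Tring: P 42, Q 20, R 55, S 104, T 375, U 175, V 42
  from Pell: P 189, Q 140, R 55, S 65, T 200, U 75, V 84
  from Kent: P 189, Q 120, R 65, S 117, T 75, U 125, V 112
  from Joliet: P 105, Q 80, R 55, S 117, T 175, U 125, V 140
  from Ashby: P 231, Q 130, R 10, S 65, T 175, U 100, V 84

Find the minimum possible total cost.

For any fixed open set, each district goes to its cheapest open site; total = fixed + service.
{Tring, Ashby}: P→Tring 42, Q→Tring 20, R→Ashby 10, S→Ashby 65, T→Ashby 175, U→Ashby 100, V→Tring 42. Service 454; fixed 247; total 701.
{Tring, Joliet}: service 563 + fixed 182 = 745
{Tring, Pell}: P→Tring 42, Q→Tring 20, R→Tring 55, S→Pell 65, T→Pell 200, U→Pell 75, V→Tring 42. Service 499; fixed 290; total 789.
{Wirral, Tring, Pell, Kent, Joliet, Ashby}: P→Tring 42, Q→Tring 20, R→Wirral 10, S→Pell 65, T→Kent 75, U→Pell 75, V→Wirral 42. Service 329; fixed 1111; total 1440.
No other subset beats 701.

Minimum total cost: 701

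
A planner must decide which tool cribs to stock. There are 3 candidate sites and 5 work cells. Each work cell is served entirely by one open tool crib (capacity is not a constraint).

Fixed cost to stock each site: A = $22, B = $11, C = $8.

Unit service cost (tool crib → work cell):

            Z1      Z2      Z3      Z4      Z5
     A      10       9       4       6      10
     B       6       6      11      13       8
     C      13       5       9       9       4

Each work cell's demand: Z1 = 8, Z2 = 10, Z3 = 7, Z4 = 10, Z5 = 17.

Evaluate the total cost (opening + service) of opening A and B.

Each work cell is assigned to its cheapest site among the open ones.
{A, B}: Z1→B 6·8=48, Z2→B 6·10=60, Z3→A 4·7=28, Z4→A 6·10=60, Z5→B 8·17=136. Service 332; fixed 33; total 365.

Total cost: 365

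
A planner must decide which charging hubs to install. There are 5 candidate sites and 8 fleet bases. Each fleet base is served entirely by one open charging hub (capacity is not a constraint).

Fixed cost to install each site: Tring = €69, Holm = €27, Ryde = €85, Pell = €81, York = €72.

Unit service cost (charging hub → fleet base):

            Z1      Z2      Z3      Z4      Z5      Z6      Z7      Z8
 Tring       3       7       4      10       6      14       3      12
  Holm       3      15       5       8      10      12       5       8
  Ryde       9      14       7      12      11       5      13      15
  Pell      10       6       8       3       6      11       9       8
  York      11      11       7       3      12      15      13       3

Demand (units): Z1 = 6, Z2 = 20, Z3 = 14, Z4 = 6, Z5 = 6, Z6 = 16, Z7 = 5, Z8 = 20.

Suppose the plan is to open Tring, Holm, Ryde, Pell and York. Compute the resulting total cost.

Each fleet base is assigned to its cheapest site among the open ones.
{Tring, Holm, Ryde, Pell, York}: Z1→Tring 3·6=18, Z2→Pell 6·20=120, Z3→Tring 4·14=56, Z4→Pell 3·6=18, Z5→Tring 6·6=36, Z6→Ryde 5·16=80, Z7→Tring 3·5=15, Z8→York 3·20=60. Service 403; fixed 334; total 737.

Total cost: 737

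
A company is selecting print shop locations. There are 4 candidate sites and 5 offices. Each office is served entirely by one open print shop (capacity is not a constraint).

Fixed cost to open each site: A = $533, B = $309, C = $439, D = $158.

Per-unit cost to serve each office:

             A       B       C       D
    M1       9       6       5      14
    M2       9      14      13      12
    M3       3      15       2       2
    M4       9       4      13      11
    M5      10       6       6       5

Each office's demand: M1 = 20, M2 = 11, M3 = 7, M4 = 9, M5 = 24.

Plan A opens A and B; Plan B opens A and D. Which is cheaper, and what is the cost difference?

Plan A: {A, B}: M1→B 6·20=120, M2→A 9·11=99, M3→A 3·7=21, M4→B 4·9=36, M5→B 6·24=144. Service 420; fixed 842; total 1262.
Plan B: {A, D}: M1→A 9·20=180, M2→A 9·11=99, M3→D 2·7=14, M4→A 9·9=81, M5→D 5·24=120. Service 494; fixed 691; total 1185.
Difference: |1262 − 1185| = 77.

Plan B is cheaper by 77.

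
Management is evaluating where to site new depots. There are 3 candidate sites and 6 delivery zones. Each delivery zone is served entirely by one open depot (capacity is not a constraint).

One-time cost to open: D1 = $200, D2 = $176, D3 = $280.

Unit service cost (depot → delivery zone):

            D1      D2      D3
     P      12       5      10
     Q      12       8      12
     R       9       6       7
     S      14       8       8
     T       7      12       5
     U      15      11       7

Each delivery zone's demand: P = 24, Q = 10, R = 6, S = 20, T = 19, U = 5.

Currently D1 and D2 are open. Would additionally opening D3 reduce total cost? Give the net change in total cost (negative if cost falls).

No — net change +222 (cost rises by 222).

Current service cost with {D1, D2}: 584.
Adding D3: each delivery zone re-picks its cheapest; new service cost 526, saving 58.
Extra fixed cost: 280. Net change = 280 − 58 = 222.
(Totals: 960 → 1182.)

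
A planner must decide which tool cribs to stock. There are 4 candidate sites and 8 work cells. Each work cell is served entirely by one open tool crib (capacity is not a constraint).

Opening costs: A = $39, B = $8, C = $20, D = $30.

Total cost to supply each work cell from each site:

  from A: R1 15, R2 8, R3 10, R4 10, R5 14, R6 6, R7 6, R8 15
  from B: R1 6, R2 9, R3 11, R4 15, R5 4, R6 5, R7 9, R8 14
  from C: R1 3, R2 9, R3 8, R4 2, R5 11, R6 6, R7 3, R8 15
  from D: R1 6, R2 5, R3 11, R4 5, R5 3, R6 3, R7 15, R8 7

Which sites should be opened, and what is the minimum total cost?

Open B and C; minimum total cost 76.

For any fixed open set, each work cell goes to its cheapest open site; total = fixed + service.
{B, C}: R1→C 3, R2→B 9, R3→C 8, R4→C 2, R5→B 4, R6→B 5, R7→C 3, R8→B 14. Service 48; fixed 28; total 76.
{C}: service 57 + fixed 20 = 77
{B}: R1→B 6, R2→B 9, R3→B 11, R4→B 15, R5→B 4, R6→B 5, R7→B 9, R8→B 14. Service 73; fixed 8; total 81.
{A, B, C, D}: R1→C 3, R2→D 5, R3→C 8, R4→C 2, R5→D 3, R6→D 3, R7→C 3, R8→D 7. Service 34; fixed 97; total 131.
(All 15 nonempty subsets were checked; B and C is lowest.)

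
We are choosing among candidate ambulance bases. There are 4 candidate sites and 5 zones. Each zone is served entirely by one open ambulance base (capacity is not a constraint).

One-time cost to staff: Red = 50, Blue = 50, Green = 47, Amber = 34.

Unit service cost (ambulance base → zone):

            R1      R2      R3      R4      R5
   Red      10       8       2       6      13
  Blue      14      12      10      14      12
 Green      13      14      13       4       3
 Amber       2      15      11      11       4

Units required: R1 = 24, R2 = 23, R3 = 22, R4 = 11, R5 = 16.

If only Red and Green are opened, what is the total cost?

Total cost: 657

Each zone is assigned to its cheapest site among the open ones.
{Red, Green}: R1→Red 10·24=240, R2→Red 8·23=184, R3→Red 2·22=44, R4→Green 4·11=44, R5→Green 3·16=48. Service 560; fixed 97; total 657.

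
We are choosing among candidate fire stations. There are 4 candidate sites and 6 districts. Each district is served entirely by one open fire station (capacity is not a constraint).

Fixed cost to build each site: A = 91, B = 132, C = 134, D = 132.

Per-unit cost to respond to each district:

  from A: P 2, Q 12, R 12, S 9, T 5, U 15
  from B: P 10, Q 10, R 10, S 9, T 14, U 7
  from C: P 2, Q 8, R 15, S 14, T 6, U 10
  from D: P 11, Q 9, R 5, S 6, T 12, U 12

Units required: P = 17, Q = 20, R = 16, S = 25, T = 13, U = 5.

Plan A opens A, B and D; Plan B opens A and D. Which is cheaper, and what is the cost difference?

Plan B is cheaper by 107.

Plan A: {A, B, D}: P→A 2·17=34, Q→D 9·20=180, R→D 5·16=80, S→D 6·25=150, T→A 5·13=65, U→B 7·5=35. Service 544; fixed 355; total 899.
Plan B: {A, D}: P→A 2·17=34, Q→D 9·20=180, R→D 5·16=80, S→D 6·25=150, T→A 5·13=65, U→D 12·5=60. Service 569; fixed 223; total 792.
Difference: |899 − 792| = 107.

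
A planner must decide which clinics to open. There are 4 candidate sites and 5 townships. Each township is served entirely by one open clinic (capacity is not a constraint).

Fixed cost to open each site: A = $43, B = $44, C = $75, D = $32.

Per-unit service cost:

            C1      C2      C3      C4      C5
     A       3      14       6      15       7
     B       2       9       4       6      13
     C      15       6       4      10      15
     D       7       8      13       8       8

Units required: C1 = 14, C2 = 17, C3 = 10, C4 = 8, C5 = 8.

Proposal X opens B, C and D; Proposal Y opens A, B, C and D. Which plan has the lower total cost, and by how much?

Proposal X: {B, C, D}: C1→B 2·14=28, C2→C 6·17=102, C3→B 4·10=40, C4→B 6·8=48, C5→D 8·8=64. Service 282; fixed 151; total 433.
Proposal Y: {A, B, C, D}: C1→B 2·14=28, C2→C 6·17=102, C3→B 4·10=40, C4→B 6·8=48, C5→A 7·8=56. Service 274; fixed 194; total 468.
Difference: |433 − 468| = 35.

Proposal X is cheaper by 35.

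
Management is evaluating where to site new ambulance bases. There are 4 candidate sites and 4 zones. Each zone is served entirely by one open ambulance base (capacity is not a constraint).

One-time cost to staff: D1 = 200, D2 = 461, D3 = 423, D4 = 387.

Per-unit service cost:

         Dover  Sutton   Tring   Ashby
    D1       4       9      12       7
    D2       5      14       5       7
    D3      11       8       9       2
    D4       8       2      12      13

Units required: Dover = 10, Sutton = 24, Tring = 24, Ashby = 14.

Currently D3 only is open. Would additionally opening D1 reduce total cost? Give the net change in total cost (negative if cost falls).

Current service cost with {D3}: 546.
Adding D1: each zone re-picks its cheapest; new service cost 476, saving 70.
Extra fixed cost: 200. Net change = 200 − 70 = 130.
(Totals: 969 → 1099.)

No — net change +130 (cost rises by 130).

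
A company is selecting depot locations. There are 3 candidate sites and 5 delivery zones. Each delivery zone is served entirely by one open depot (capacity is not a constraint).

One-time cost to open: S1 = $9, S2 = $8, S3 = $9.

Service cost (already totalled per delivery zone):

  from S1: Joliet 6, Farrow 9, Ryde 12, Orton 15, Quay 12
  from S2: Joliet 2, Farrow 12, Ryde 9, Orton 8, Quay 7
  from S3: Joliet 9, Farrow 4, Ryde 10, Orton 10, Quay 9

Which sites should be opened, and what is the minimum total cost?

For any fixed open set, each delivery zone goes to its cheapest open site; total = fixed + service.
{S2}: Joliet→S2 2, Farrow→S2 12, Ryde→S2 9, Orton→S2 8, Quay→S2 7. Service 38; fixed 8; total 46.
{S2, S3}: Joliet→S2 2, Farrow→S3 4, Ryde→S2 9, Orton→S2 8, Quay→S2 7. Service 30; fixed 17; total 47.
{S3}: service 42 + fixed 9 = 51
{S1, S2, S3}: service 30 + fixed 26 = 56
No other subset beats 46.

Open S2 only; minimum total cost 46.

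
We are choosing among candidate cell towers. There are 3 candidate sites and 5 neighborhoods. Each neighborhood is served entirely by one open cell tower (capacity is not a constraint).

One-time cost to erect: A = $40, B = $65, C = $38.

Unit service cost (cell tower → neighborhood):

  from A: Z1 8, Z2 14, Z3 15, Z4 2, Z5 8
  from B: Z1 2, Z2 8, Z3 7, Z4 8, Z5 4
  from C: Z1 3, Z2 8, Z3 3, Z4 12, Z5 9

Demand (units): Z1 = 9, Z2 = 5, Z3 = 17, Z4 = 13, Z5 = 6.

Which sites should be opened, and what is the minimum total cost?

Open A and C; minimum total cost 270.

For any fixed open set, each neighborhood goes to its cheapest open site; total = fixed + service.
{A, C}: Z1→C 3·9=27, Z2→C 8·5=40, Z3→C 3·17=51, Z4→A 2·13=26, Z5→A 8·6=48. Service 192; fixed 78; total 270.
{A, B, C}: Z1→B 2·9=18, Z2→B 8·5=40, Z3→C 3·17=51, Z4→A 2·13=26, Z5→B 4·6=24. Service 159; fixed 143; total 302.
{A, B}: Z1→B 2·9=18, Z2→B 8·5=40, Z3→B 7·17=119, Z4→A 2·13=26, Z5→B 4·6=24. Service 227; fixed 105; total 332.
{C}: service 328 + fixed 38 = 366
(All 7 nonempty subsets were checked; A and C is lowest.)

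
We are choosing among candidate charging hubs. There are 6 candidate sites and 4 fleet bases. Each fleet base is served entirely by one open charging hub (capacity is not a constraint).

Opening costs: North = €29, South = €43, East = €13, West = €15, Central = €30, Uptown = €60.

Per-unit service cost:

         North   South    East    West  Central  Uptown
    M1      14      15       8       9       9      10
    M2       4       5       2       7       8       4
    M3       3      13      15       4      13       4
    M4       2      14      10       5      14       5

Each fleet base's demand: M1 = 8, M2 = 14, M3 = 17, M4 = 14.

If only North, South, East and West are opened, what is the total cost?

Total cost: 271

Each fleet base is assigned to its cheapest site among the open ones.
{North, South, East, West}: M1→East 8·8=64, M2→East 2·14=28, M3→North 3·17=51, M4→North 2·14=28. Service 171; fixed 100; total 271.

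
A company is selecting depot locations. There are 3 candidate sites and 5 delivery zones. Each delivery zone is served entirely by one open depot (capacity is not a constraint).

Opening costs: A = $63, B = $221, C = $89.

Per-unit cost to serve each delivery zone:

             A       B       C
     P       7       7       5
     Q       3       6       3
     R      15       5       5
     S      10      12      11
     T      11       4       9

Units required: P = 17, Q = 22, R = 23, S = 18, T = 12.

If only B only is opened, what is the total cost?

Each delivery zone is assigned to its cheapest site among the open ones.
{B}: P→B 7·17=119, Q→B 6·22=132, R→B 5·23=115, S→B 12·18=216, T→B 4·12=48. Service 630; fixed 221; total 851.

Total cost: 851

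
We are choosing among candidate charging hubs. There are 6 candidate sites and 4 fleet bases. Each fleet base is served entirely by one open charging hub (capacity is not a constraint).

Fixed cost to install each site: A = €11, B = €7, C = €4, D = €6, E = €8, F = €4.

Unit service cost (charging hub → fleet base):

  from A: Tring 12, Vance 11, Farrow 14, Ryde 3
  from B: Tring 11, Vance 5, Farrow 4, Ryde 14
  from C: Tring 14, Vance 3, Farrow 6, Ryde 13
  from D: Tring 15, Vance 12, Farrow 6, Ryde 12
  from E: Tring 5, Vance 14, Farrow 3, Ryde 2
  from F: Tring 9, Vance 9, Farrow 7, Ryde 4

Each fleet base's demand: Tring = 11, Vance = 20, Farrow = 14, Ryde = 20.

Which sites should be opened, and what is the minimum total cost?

For any fixed open set, each fleet base goes to its cheapest open site; total = fixed + service.
{C, E}: Tring→E 5·11=55, Vance→C 3·20=60, Farrow→E 3·14=42, Ryde→E 2·20=40. Service 197; fixed 12; total 209.
{C, E, F}: service 197 + fixed 16 = 213
{C, D, E}: Tring→E 5·11=55, Vance→C 3·20=60, Farrow→E 3·14=42, Ryde→E 2·20=40. Service 197; fixed 18; total 215.
{A, B, C, D, E, F}: Tring→E 5·11=55, Vance→C 3·20=60, Farrow→E 3·14=42, Ryde→E 2·20=40. Service 197; fixed 40; total 237.
No other subset beats 209.

Open C and E; minimum total cost 209.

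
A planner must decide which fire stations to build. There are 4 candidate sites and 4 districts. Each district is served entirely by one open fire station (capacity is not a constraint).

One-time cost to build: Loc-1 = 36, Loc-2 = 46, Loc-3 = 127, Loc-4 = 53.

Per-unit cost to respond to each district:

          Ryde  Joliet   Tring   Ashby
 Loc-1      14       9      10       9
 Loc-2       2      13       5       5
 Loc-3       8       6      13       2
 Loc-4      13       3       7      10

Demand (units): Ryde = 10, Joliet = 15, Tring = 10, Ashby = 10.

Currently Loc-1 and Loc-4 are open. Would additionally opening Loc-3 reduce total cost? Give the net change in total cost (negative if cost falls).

No — net change +7 (cost rises by 7).

Current service cost with {Loc-1, Loc-4}: 335.
Adding Loc-3: each district re-picks its cheapest; new service cost 215, saving 120.
Extra fixed cost: 127. Net change = 127 − 120 = 7.
(Totals: 424 → 431.)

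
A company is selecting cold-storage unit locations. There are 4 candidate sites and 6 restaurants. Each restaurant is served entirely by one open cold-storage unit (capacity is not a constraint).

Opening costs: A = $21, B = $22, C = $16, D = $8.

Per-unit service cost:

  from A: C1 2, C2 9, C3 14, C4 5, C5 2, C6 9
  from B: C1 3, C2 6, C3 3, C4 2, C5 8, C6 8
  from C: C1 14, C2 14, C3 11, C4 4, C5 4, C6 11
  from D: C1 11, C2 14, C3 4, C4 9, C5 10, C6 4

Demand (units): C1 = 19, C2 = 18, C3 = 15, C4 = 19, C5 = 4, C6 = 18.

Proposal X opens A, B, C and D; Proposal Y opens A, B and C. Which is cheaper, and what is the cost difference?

Proposal X: {A, B, C, D}: C1→A 2·19=38, C2→B 6·18=108, C3→B 3·15=45, C4→B 2·19=38, C5→A 2·4=8, C6→D 4·18=72. Service 309; fixed 67; total 376.
Proposal Y: {A, B, C}: C1→A 2·19=38, C2→B 6·18=108, C3→B 3·15=45, C4→B 2·19=38, C5→A 2·4=8, C6→B 8·18=144. Service 381; fixed 59; total 440.
Difference: |376 − 440| = 64.

Proposal X is cheaper by 64.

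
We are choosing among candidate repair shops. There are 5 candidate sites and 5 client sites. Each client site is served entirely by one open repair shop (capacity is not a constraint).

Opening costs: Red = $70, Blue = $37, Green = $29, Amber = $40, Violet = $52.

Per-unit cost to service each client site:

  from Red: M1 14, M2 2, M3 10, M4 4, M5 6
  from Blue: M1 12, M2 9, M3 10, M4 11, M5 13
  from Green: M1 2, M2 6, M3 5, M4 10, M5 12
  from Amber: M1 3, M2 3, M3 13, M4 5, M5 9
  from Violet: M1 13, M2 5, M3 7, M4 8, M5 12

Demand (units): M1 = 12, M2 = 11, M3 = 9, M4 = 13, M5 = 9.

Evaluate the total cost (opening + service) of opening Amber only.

Each client site is assigned to its cheapest site among the open ones.
{Amber}: M1→Amber 3·12=36, M2→Amber 3·11=33, M3→Amber 13·9=117, M4→Amber 5·13=65, M5→Amber 9·9=81. Service 332; fixed 40; total 372.

Total cost: 372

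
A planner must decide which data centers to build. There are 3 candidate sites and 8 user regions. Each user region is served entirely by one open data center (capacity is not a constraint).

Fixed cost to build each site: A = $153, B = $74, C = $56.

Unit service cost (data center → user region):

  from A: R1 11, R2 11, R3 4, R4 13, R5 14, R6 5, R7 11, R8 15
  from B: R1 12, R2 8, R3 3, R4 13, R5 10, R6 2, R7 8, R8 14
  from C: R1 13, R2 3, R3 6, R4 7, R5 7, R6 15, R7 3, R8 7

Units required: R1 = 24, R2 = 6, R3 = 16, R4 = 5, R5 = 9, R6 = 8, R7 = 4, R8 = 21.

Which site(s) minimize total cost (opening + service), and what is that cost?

For any fixed open set, each user region goes to its cheapest open site; total = fixed + service.
{B, C}: R1→B 12·24=288, R2→C 3·6=18, R3→B 3·16=48, R4→C 7·5=35, R5→C 7·9=63, R6→B 2·8=16, R7→C 3·4=12, R8→C 7·21=147. Service 627; fixed 130; total 757.
{A, C}: R1→A 11·24=264, R2→C 3·6=18, R3→A 4·16=64, R4→C 7·5=35, R5→C 7·9=63, R6→A 5·8=40, R7→C 3·4=12, R8→C 7·21=147. Service 643; fixed 209; total 852.
{C}: R1→C 13·24=312, R2→C 3·6=18, R3→C 6·16=96, R4→C 7·5=35, R5→C 7·9=63, R6→C 15·8=120, R7→C 3·4=12, R8→C 7·21=147. Service 803; fixed 56; total 859.
{A, B, C}: service 603 + fixed 283 = 886
No other subset beats 757.

Open B and C; minimum total cost 757.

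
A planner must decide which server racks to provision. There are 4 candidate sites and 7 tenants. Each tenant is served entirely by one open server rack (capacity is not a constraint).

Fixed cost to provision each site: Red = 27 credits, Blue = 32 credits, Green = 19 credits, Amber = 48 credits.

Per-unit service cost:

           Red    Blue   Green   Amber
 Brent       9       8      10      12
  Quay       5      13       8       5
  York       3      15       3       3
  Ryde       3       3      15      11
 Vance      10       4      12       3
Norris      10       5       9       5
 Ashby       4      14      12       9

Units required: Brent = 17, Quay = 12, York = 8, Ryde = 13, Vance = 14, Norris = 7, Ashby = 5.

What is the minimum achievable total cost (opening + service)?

For any fixed open set, each tenant goes to its cheapest open site; total = fixed + service.
{Red, Blue}: Brent→Blue 8·17=136, Quay→Red 5·12=60, York→Red 3·8=24, Ryde→Red 3·13=39, Vance→Blue 4·14=56, Norris→Blue 5·7=35, Ashby→Red 4·5=20. Service 370; fixed 59; total 429.
{Red, Blue, Green}: Brent→Blue 8·17=136, Quay→Red 5·12=60, York→Red 3·8=24, Ryde→Red 3·13=39, Vance→Blue 4·14=56, Norris→Blue 5·7=35, Ashby→Red 4·5=20. Service 370; fixed 78; total 448.
{Red, Amber}: Brent→Red 9·17=153, Quay→Red 5·12=60, York→Red 3·8=24, Ryde→Red 3·13=39, Vance→Amber 3·14=42, Norris→Amber 5·7=35, Ashby→Red 4·5=20. Service 373; fixed 75; total 448.
{Red, Blue, Green, Amber}: service 356 + fixed 126 = 482
No other subset beats 429.

Minimum total cost: 429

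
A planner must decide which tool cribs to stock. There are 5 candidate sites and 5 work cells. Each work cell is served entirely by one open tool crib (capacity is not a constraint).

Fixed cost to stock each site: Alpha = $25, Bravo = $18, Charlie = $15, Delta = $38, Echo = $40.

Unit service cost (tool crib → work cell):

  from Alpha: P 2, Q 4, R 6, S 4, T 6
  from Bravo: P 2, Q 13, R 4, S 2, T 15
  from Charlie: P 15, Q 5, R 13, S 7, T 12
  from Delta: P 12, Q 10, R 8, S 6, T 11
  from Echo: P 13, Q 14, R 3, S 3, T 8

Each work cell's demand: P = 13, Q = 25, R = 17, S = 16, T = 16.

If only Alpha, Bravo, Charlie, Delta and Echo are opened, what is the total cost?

Total cost: 441

Each work cell is assigned to its cheapest site among the open ones.
{Alpha, Bravo, Charlie, Delta, Echo}: P→Alpha 2·13=26, Q→Alpha 4·25=100, R→Echo 3·17=51, S→Bravo 2·16=32, T→Alpha 6·16=96. Service 305; fixed 136; total 441.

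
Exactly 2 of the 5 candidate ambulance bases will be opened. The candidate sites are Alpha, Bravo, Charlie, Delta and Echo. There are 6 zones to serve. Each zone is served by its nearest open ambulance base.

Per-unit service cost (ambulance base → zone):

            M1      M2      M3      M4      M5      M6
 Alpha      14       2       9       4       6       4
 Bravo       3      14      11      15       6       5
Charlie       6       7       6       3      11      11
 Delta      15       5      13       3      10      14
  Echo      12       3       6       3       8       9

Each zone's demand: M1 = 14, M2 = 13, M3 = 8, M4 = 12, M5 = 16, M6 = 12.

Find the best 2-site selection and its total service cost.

Choose Bravo and Echo; total service cost 321.

With exactly 2 open, each zone uses its cheapest among the chosen.
{Bravo, Echo}: M1→Bravo 3·14=42, M2→Echo 3·13=39, M3→Echo 6·8=48, M4→Echo 3·12=36, M5→Bravo 6·16=96, M6→Bravo 5·12=60. Service cost 321.
{Alpha, Bravo}: service cost 332
{Alpha, Charlie}: service cost 338
Among all 10 size-2 choices, {Bravo, Echo} is lowest.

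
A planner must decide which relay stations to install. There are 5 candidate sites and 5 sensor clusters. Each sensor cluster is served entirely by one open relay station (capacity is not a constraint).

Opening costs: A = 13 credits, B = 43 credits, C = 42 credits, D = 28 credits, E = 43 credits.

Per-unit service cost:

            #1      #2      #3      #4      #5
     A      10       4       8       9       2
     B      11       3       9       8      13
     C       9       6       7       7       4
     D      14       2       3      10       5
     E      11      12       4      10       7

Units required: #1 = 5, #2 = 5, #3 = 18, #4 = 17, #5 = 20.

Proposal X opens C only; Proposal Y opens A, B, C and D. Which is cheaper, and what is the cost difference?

Proposal X: {C}: #1→C 9·5=45, #2→C 6·5=30, #3→C 7·18=126, #4→C 7·17=119, #5→C 4·20=80. Service 400; fixed 42; total 442.
Proposal Y: {A, B, C, D}: #1→C 9·5=45, #2→D 2·5=10, #3→D 3·18=54, #4→C 7·17=119, #5→A 2·20=40. Service 268; fixed 126; total 394.
Difference: |442 − 394| = 48.

Proposal Y is cheaper by 48.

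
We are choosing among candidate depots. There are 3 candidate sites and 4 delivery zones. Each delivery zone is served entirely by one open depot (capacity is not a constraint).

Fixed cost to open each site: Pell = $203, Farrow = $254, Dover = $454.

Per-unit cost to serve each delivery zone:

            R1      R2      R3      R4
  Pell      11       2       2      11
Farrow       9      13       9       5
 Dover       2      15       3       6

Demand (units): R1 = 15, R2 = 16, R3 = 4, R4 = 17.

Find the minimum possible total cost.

For any fixed open set, each delivery zone goes to its cheapest open site; total = fixed + service.
{Pell}: R1→Pell 11·15=165, R2→Pell 2·16=32, R3→Pell 2·4=8, R4→Pell 11·17=187. Service 392; fixed 203; total 595.
{Pell, Farrow}: service 260 + fixed 457 = 717
{Farrow}: R1→Farrow 9·15=135, R2→Farrow 13·16=208, R3→Farrow 9·4=36, R4→Farrow 5·17=85. Service 464; fixed 254; total 718.
{Pell, Farrow, Dover}: R1→Dover 2·15=30, R2→Pell 2·16=32, R3→Pell 2·4=8, R4→Farrow 5·17=85. Service 155; fixed 911; total 1066.
No other subset beats 595.

Minimum total cost: 595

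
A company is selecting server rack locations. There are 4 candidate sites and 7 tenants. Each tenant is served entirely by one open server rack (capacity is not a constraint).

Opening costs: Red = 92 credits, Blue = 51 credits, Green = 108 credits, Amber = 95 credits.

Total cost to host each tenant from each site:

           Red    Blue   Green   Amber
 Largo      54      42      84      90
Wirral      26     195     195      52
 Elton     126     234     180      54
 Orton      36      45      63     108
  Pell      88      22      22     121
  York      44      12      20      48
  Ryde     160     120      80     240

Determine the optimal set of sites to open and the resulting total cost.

Open Blue and Amber; minimum total cost 493.

For any fixed open set, each tenant goes to its cheapest open site; total = fixed + service.
{Blue, Amber}: Largo→Blue 42, Wirral→Amber 52, Elton→Amber 54, Orton→Blue 45, Pell→Blue 22, York→Blue 12, Ryde→Blue 120. Service 347; fixed 146; total 493.
{Red, Blue}: service 384 + fixed 143 = 527
{Red, Blue, Amber}: service 312 + fixed 238 = 550
{Red, Blue, Green, Amber}: service 272 + fixed 346 = 618
No other subset beats 493.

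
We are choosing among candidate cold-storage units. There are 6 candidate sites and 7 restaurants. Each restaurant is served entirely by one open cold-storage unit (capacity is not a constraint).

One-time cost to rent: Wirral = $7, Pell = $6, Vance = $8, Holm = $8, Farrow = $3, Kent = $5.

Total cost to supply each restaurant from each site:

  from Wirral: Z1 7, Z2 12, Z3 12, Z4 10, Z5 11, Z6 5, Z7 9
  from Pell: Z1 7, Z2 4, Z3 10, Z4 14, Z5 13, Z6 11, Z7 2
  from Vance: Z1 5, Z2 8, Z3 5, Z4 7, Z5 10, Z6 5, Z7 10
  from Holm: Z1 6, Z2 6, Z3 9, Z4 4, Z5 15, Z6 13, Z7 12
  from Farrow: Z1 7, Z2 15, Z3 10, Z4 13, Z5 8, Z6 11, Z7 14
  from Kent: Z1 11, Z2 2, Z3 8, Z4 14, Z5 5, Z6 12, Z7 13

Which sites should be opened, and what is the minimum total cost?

For any fixed open set, each restaurant goes to its cheapest open site; total = fixed + service.
{Pell, Vance, Kent}: Z1→Vance 5, Z2→Kent 2, Z3→Vance 5, Z4→Vance 7, Z5→Kent 5, Z6→Vance 5, Z7→Pell 2. Service 31; fixed 19; total 50.
{Pell, Vance}: Z1→Vance 5, Z2→Pell 4, Z3→Vance 5, Z4→Vance 7, Z5→Vance 10, Z6→Vance 5, Z7→Pell 2. Service 38; fixed 14; total 52.
{Vance, Kent}: Z1→Vance 5, Z2→Kent 2, Z3→Vance 5, Z4→Vance 7, Z5→Kent 5, Z6→Vance 5, Z7→Vance 10. Service 39; fixed 13; total 52.
{Wirral, Pell, Vance, Holm, Farrow, Kent}: service 28 + fixed 37 = 65
No other subset beats 50.

Open Pell, Vance and Kent; minimum total cost 50.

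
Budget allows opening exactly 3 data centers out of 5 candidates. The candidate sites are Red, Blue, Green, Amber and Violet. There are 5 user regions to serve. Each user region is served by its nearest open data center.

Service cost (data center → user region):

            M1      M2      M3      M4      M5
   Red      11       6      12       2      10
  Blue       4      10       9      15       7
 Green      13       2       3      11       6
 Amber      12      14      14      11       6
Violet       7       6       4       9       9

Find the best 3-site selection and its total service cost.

With exactly 3 open, each user region uses its cheapest among the chosen.
{Red, Blue, Green}: M1→Blue 4, M2→Green 2, M3→Green 3, M4→Red 2, M5→Green 6. Service cost 17.
{Red, Green, Violet}: service cost 20
{Red, Blue, Violet}: service cost 23
Among all 10 size-3 choices, {Red, Blue, Green} is lowest.

Choose Red, Blue and Green; total service cost 17.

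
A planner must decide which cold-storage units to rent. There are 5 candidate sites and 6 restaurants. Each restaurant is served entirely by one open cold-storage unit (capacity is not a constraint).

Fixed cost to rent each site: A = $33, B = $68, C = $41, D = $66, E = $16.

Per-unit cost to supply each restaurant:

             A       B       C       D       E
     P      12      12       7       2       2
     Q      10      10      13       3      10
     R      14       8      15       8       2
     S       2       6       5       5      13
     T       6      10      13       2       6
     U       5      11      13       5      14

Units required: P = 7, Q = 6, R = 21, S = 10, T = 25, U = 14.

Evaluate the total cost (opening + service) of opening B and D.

Each restaurant is assigned to its cheapest site among the open ones.
{B, D}: P→D 2·7=14, Q→D 3·6=18, R→B 8·21=168, S→D 5·10=50, T→D 2·25=50, U→D 5·14=70. Service 370; fixed 134; total 504.

Total cost: 504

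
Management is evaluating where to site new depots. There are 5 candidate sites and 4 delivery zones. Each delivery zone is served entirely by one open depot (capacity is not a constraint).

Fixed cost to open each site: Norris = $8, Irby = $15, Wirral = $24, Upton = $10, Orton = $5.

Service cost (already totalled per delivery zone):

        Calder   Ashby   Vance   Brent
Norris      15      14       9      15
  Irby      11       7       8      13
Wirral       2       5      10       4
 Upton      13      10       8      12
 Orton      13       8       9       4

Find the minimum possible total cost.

Minimum total cost: 39

For any fixed open set, each delivery zone goes to its cheapest open site; total = fixed + service.
{Orton}: Calder→Orton 13, Ashby→Orton 8, Vance→Orton 9, Brent→Orton 4. Service 34; fixed 5; total 39.
{Wirral}: Calder→Wirral 2, Ashby→Wirral 5, Vance→Wirral 10, Brent→Wirral 4. Service 21; fixed 24; total 45.
{Norris, Orton}: Calder→Orton 13, Ashby→Orton 8, Vance→Norris 9, Brent→Orton 4. Service 34; fixed 13; total 47.
{Norris, Irby, Wirral, Upton, Orton}: service 19 + fixed 62 = 81
No other subset beats 39.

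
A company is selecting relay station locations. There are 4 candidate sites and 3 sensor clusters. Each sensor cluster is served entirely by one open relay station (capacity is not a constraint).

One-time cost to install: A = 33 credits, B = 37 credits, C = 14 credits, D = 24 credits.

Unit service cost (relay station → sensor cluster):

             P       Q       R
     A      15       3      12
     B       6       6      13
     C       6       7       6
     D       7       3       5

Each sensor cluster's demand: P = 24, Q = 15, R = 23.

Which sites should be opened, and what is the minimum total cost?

Open C and D; minimum total cost 342.

For any fixed open set, each sensor cluster goes to its cheapest open site; total = fixed + service.
{C, D}: P→C 6·24=144, Q→D 3·15=45, R→D 5·23=115. Service 304; fixed 38; total 342.
{D}: P→D 7·24=168, Q→D 3·15=45, R→D 5·23=115. Service 328; fixed 24; total 352.
{B, D}: service 304 + fixed 61 = 365
{A, B, C, D}: P→B 6·24=144, Q→A 3·15=45, R→D 5·23=115. Service 304; fixed 108; total 412.
No other subset beats 342.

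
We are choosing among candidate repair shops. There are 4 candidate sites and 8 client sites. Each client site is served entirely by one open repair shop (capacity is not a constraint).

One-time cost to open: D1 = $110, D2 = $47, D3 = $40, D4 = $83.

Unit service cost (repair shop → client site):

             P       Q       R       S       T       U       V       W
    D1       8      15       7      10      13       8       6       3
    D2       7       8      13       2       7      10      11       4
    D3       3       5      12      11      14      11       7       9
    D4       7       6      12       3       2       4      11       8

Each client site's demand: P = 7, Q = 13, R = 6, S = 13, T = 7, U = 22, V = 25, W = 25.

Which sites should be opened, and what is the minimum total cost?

For any fixed open set, each client site goes to its cheapest open site; total = fixed + service.
{D1, D3, D4}: P→D3 3·7=21, Q→D3 5·13=65, R→D1 7·6=42, S→D4 3·13=39, T→D4 2·7=14, U→D4 4·22=88, V→D1 6·25=150, W→D1 3·25=75. Service 494; fixed 233; total 727.
{D1, D4}: P→D4 7·7=49, Q→D4 6·13=78, R→D1 7·6=42, S→D4 3·13=39, T→D4 2·7=14, U→D4 4·22=88, V→D1 6·25=150, W→D1 3·25=75. Service 535; fixed 193; total 728.
{D2, D3, D4}: service 561 + fixed 170 = 731
{D1, D2, D3, D4}: P→D3 3·7=21, Q→D3 5·13=65, R→D1 7·6=42, S→D2 2·13=26, T→D4 2·7=14, U→D4 4·22=88, V→D1 6·25=150, W→D1 3·25=75. Service 481; fixed 280; total 761.
No other subset beats 727.

Open D1, D3 and D4; minimum total cost 727.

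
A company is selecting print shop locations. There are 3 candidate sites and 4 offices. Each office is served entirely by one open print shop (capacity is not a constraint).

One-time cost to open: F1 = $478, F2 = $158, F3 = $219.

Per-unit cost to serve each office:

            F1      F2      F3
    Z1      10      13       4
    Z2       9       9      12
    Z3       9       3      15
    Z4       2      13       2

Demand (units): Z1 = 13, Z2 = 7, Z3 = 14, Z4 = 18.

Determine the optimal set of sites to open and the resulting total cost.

For any fixed open set, each office goes to its cheapest open site; total = fixed + service.
{F2, F3}: Z1→F3 4·13=52, Z2→F2 9·7=63, Z3→F2 3·14=42, Z4→F3 2·18=36. Service 193; fixed 377; total 570.
{F3}: service 382 + fixed 219 = 601
{F2}: Z1→F2 13·13=169, Z2→F2 9·7=63, Z3→F2 3·14=42, Z4→F2 13·18=234. Service 508; fixed 158; total 666.
{F1, F2, F3}: service 193 + fixed 855 = 1048
No other subset beats 570.

Open F2 and F3; minimum total cost 570.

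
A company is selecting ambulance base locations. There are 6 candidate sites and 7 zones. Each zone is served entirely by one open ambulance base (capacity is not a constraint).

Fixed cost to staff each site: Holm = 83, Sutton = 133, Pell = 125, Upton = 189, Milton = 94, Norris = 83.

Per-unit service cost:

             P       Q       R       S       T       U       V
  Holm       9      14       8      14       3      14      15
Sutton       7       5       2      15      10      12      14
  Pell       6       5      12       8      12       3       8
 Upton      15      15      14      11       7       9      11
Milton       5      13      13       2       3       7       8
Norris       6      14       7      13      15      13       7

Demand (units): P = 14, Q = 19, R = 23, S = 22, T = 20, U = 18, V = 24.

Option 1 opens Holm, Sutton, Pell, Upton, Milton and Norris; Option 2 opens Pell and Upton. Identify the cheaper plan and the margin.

Option 1: {Holm, Sutton, Pell, Upton, Milton, Norris}: P→Milton 5·14=70, Q→Sutton 5·19=95, R→Sutton 2·23=46, S→Milton 2·22=44, T→Holm 3·20=60, U→Pell 3·18=54, V→Norris 7·24=168. Service 537; fixed 707; total 1244.
Option 2: {Pell, Upton}: P→Pell 6·14=84, Q→Pell 5·19=95, R→Pell 12·23=276, S→Pell 8·22=176, T→Upton 7·20=140, U→Pell 3·18=54, V→Pell 8·24=192. Service 1017; fixed 314; total 1331.
Difference: |1244 − 1331| = 87.

Option 1 is cheaper by 87.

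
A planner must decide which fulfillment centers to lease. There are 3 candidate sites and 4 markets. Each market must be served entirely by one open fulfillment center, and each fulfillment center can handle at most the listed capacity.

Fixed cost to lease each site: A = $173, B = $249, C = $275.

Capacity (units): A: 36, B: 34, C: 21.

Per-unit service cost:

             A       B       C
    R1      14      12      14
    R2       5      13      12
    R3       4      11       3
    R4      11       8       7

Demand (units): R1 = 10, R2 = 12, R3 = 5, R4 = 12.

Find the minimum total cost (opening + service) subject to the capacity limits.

Minimum total cost: 718

Open {A, B}: R1→B 12·10=120, R2→A 5·12=60, R3→A 4·5=20, R4→B 8·12=96.
Loads: A carries 17/36, B carries 22/34. Service 296; fixed 422; total 718.
Next best feasible plan costs 738.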